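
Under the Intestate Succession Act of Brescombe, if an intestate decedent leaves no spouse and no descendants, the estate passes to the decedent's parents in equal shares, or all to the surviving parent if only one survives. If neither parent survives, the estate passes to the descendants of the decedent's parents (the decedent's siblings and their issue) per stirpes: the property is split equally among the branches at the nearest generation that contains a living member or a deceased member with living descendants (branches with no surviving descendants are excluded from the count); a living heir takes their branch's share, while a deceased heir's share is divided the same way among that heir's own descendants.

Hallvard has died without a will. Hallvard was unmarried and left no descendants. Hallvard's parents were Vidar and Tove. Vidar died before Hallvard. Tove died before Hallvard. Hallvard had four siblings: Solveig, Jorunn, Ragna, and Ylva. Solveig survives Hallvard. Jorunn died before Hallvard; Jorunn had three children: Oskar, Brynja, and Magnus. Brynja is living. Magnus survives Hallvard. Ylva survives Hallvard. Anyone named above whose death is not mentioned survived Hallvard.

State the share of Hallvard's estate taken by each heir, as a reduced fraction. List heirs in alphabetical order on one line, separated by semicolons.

Brynja 1/12; Magnus 1/12; Oskar 1/12; Ragna 1/4; Solveig 1/4; Ylva 1/4

Neither parent survives and there are no descendants, so the estate passes to Hallvard's siblings and their issue per stirpes.
The estate is divided into 4 equal shares of 1/4 among Solveig, Jorunn, Ragna, Ylva.
Solveig is living and takes 1/4.
Jorunn predeceased; the 1/4 allotted to Jorunn's branch passes to Jorunn's issue by representation.
The 1/4 is divided into 3 equal shares of 1/12 among Oskar, Brynja, Magnus.
Oskar is living and takes 1/12.
Brynja is living and takes 1/12.
Magnus is living and takes 1/12.
Ragna is living and takes 1/4.
Ylva is living and takes 1/4.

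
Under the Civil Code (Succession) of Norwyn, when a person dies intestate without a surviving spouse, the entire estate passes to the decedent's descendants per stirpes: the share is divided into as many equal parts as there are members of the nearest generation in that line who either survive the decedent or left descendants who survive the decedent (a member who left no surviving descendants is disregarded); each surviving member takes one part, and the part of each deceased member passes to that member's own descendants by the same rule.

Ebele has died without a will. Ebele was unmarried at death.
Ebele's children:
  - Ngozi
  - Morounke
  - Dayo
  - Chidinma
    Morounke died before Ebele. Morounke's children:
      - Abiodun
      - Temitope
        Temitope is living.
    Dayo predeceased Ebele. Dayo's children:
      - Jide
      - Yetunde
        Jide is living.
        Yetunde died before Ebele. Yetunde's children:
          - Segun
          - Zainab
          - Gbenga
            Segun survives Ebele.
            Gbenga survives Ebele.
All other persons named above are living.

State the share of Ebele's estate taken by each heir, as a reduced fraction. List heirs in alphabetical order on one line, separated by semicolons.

Abiodun 1/8; Chidinma 1/4; Gbenga 1/24; Jide 1/8; Ngozi 1/4; Segun 1/24; Temitope 1/8; Zainab 1/24

There is no surviving spouse, so the entire estate passes to Ebele's descendants per stirpes.
The estate is divided into 4 equal shares of 1/4 among Ngozi, Morounke, Dayo, Chidinma.
Ngozi is living and takes 1/4.
Morounke predeceased; the 1/4 allotted to Morounke's branch passes to Morounke's issue by representation.
The 1/4 is divided into 2 equal shares of 1/8 among Abiodun, Temitope.
Abiodun is living and takes 1/8.
Temitope is living and takes 1/8.
Dayo predeceased; the 1/4 allotted to Dayo's branch passes to Dayo's issue by representation.
The 1/4 is divided into 2 equal shares of 1/8 among Jide, Yetunde.
Jide is living and takes 1/8.
Yetunde predeceased; the 1/8 allotted to Yetunde's branch passes to Yetunde's issue by representation.
The 1/8 is divided into 3 equal shares of 1/24 among Segun, Zainab, Gbenga.
Segun is living and takes 1/24.
Zainab is living and takes 1/24.
Gbenga is living and takes 1/24.
Chidinma is living and takes 1/4.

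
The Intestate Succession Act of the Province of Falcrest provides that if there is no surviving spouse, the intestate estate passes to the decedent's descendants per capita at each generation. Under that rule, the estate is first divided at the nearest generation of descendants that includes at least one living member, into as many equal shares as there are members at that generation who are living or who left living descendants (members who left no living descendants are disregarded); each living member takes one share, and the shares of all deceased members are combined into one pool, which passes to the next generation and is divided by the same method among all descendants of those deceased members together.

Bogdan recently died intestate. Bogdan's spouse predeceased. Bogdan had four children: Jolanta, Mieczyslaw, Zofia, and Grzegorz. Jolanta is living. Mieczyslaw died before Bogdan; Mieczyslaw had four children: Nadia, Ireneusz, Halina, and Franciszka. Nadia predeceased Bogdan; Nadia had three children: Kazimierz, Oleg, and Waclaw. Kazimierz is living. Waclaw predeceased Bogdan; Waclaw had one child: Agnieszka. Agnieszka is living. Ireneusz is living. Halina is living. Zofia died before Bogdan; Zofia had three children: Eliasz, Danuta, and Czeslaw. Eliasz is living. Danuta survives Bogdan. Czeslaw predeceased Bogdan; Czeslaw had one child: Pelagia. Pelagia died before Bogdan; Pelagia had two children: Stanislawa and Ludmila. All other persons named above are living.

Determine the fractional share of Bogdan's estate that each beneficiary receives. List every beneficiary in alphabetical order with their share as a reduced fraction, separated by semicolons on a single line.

There is no surviving spouse, so the entire estate passes to Bogdan's descendants per capita at each generation.
At generation 1 (Jolanta, Mieczyslaw, Zofia, Grzegorz) there are 4 shares of (1)/4 = 1/4 each.
Living: Jolanta and Grzegorz — each takes 1/4.
Deceased: Mieczyslaw and Zofia. Their combined 1/2 is pooled and carried to generation 2.
At generation 2 (Nadia, Ireneusz, Halina, Franciszka, Eliasz, Danuta, Czeslaw) there are 7 shares of (1/2)/7 = 1/14 each.
Living: Ireneusz, Halina, Franciszka, Eliasz, and Danuta — each takes 1/14.
Deceased: Nadia and Czeslaw. Their combined 1/7 is pooled and carried to generation 3.
At generation 3 (Kazimierz, Oleg, Waclaw, Pelagia) there are 4 shares of (1/7)/4 = 1/28 each.
Living: Kazimierz and Oleg — each takes 1/28.
Deceased: Waclaw and Pelagia. Their combined 1/14 is pooled and carried to generation 4.
At generation 4 (Agnieszka, Stanislawa, Ludmila) there are 3 shares of (1/14)/3 = 1/42 each.
Living: Agnieszka, Stanislawa, and Ludmila — each takes 1/42.

Agnieszka 1/42; Danuta 1/14; Eliasz 1/14; Franciszka 1/14; Grzegorz 1/4; Halina 1/14; Ireneusz 1/14; Jolanta 1/4; Kazimierz 1/28; Ludmila 1/42; Oleg 1/28; Stanislawa 1/42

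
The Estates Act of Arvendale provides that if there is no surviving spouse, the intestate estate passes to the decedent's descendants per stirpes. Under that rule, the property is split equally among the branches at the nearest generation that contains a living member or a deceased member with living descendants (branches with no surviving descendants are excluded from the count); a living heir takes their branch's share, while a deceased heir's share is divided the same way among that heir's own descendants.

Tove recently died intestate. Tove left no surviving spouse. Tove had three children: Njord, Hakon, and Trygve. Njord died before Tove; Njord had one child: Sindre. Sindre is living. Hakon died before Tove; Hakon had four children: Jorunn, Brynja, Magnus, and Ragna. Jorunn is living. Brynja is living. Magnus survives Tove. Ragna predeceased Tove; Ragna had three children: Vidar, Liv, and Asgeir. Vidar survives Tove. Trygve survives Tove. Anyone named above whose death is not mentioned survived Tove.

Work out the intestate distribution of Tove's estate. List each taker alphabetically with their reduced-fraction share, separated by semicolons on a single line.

There is no surviving spouse, so the entire estate passes to Tove's descendants per stirpes.
The estate is divided into 3 equal shares of 1/3 among Njord, Hakon, Trygve.
Njord predeceased; the 1/3 allotted to Njord's branch passes to Njord's issue by representation.
Sindre is the sole taker at this level and receives the full 1/3.
Hakon predeceased; the 1/3 allotted to Hakon's branch passes to Hakon's issue by representation.
The 1/3 is divided into 4 equal shares of 1/12 among Jorunn, Brynja, Magnus, Ragna.
Jorunn is living and takes 1/12.
Brynja is living and takes 1/12.
Magnus is living and takes 1/12.
Ragna predeceased; the 1/12 allotted to Ragna's branch passes to Ragna's issue by representation.
The 1/12 is divided into 3 equal shares of 1/36 among Vidar, Liv, Asgeir.
Vidar is living and takes 1/36.
Liv is living and takes 1/36.
Asgeir is living and takes 1/36.
Trygve is living and takes 1/3.

Asgeir 1/36; Brynja 1/12; Jorunn 1/12; Liv 1/36; Magnus 1/12; Sindre 1/3; Trygve 1/3; Vidar 1/36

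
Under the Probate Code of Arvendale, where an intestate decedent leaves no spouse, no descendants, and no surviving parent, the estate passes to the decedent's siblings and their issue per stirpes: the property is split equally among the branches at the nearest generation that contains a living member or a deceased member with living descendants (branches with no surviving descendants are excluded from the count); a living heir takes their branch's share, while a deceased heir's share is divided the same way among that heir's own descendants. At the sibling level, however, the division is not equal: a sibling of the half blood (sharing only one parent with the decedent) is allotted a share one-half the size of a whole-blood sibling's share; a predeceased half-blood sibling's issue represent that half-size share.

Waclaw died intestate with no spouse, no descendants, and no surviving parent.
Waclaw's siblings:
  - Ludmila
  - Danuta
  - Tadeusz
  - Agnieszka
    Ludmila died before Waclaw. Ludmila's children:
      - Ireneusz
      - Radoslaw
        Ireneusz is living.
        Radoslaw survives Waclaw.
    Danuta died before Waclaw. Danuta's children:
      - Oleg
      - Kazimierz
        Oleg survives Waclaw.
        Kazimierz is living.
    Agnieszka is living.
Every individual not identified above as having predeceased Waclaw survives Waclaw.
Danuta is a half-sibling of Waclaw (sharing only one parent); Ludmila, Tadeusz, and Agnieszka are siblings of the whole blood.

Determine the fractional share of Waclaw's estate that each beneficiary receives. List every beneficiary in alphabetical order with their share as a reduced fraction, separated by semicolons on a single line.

Agnieszka 2/7; Ireneusz 1/7; Kazimierz 1/14; Oleg 1/14; Radoslaw 1/7; Tadeusz 2/7

No spouse, descendants, or parent survives, so the estate passes to Waclaw's siblings per stirpes.
Half-blood siblings count for one-half the weight of whole-blood siblings at the initial division.
Dividing 1 in proportion to weights (total weight 7/2): Ludmila (weight 1) → 2/7; Danuta (weight 1/2) → 1/7; Tadeusz (weight 1) → 2/7; Agnieszka (weight 1) → 2/7.
Ludmila predeceased; the 2/7 allotted to Ludmila's branch passes to Ludmila's issue by representation.
The 2/7 is divided into 2 equal shares of 1/7 among Ireneusz, Radoslaw.
Ireneusz is living and takes 1/7.
Radoslaw is living and takes 1/7.
Danuta predeceased; the 1/7 allotted to Danuta's branch passes to Danuta's issue by representation.
The 1/7 is divided into 2 equal shares of 1/14 among Oleg, Kazimierz.
Oleg is living and takes 1/14.
Kazimierz is living and takes 1/14.
Tadeusz is living and takes 2/7.
Agnieszka is living and takes 2/7.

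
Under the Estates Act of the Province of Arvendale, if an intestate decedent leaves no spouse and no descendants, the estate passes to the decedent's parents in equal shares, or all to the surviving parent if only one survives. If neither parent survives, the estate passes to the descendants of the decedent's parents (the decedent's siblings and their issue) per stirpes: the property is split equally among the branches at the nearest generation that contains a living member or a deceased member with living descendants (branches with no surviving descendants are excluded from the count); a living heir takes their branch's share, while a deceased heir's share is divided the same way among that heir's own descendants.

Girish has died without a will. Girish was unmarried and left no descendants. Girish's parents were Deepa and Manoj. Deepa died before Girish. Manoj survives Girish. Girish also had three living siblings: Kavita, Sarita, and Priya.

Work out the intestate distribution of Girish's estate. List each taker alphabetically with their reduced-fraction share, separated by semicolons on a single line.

Manoj 1

Only one parent, Manoj, survives, so Manoj takes the entire estate. The siblings take nothing because a surviving parent has priority.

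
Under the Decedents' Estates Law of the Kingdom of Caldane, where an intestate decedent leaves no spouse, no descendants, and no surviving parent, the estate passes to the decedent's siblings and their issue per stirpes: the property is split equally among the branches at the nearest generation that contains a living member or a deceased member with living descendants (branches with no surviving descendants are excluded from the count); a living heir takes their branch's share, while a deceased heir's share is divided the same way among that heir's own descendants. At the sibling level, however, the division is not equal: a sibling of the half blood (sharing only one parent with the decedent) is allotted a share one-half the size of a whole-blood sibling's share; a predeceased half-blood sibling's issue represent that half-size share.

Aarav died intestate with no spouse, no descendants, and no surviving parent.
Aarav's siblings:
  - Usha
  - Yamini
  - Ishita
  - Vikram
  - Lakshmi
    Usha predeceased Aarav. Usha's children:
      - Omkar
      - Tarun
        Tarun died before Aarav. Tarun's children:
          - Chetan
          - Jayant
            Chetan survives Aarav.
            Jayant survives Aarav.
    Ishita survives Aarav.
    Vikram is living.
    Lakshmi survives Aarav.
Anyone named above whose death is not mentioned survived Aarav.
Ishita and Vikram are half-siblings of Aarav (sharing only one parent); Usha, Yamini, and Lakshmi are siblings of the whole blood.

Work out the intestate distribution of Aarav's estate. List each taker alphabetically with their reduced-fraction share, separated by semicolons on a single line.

No spouse, descendants, or parent survives, so the estate passes to Aarav's siblings per stirpes.
Half-blood siblings count for one-half the weight of whole-blood siblings at the initial division.
Dividing 1 in proportion to weights (total weight 4): Usha (weight 1) → 1/4; Yamini (weight 1) → 1/4; Ishita (weight 1/2) → 1/8; Vikram (weight 1/2) → 1/8; Lakshmi (weight 1) → 1/4.
Usha predeceased; the 1/4 allotted to Usha's branch passes to Usha's issue by representation.
The 1/4 is divided into 2 equal shares of 1/8 among Omkar, Tarun.
Omkar is living and takes 1/8.
Tarun predeceased; the 1/8 allotted to Tarun's branch passes to Tarun's issue by representation.
The 1/8 is divided into 2 equal shares of 1/16 among Chetan, Jayant.
Chetan is living and takes 1/16.
Jayant is living and takes 1/16.
Yamini is living and takes 1/4.
Ishita is living and takes 1/8.
Vikram is living and takes 1/8.
Lakshmi is living and takes 1/4.

Chetan 1/16; Ishita 1/8; Jayant 1/16; Lakshmi 1/4; Omkar 1/8; Vikram 1/8; Yamini 1/4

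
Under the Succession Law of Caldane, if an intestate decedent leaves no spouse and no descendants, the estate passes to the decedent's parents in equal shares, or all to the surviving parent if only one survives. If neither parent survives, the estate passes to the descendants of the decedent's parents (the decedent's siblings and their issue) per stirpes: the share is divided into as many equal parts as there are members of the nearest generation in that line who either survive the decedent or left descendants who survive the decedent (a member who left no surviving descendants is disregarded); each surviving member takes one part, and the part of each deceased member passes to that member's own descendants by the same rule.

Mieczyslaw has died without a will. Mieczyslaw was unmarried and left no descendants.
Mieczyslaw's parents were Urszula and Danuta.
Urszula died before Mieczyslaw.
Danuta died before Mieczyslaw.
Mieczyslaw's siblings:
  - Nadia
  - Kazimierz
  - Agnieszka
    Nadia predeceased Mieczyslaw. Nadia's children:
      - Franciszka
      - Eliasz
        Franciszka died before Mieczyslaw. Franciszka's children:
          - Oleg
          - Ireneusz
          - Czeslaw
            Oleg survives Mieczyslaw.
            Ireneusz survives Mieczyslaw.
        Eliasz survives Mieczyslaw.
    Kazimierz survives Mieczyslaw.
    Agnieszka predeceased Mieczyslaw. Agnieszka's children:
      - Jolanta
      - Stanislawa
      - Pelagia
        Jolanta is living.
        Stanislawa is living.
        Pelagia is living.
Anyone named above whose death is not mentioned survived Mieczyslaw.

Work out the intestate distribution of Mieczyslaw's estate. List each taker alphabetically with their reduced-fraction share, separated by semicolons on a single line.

Neither parent survives and there are no descendants, so the estate passes to Mieczyslaw's siblings and their issue per stirpes.
The estate is divided into 3 equal shares of 1/3 among Nadia, Kazimierz, Agnieszka.
Nadia predeceased; the 1/3 allotted to Nadia's branch passes to Nadia's issue by representation.
The 1/3 is divided into 2 equal shares of 1/6 among Franciszka, Eliasz.
Franciszka predeceased; the 1/6 allotted to Franciszka's branch passes to Franciszka's issue by representation.
The 1/6 is divided into 3 equal shares of 1/18 among Oleg, Ireneusz, Czeslaw.
Oleg is living and takes 1/18.
Ireneusz is living and takes 1/18.
Czeslaw is living and takes 1/18.
Eliasz is living and takes 1/6.
Kazimierz is living and takes 1/3.
Agnieszka predeceased; the 1/3 allotted to Agnieszka's branch passes to Agnieszka's issue by representation.
The 1/3 is divided into 3 equal shares of 1/9 among Jolanta, Stanislawa, Pelagia.
Jolanta is living and takes 1/9.
Stanislawa is living and takes 1/9.
Pelagia is living and takes 1/9.

Czeslaw 1/18; Eliasz 1/6; Ireneusz 1/18; Jolanta 1/9; Kazimierz 1/3; Oleg 1/18; Pelagia 1/9; Stanislawa 1/9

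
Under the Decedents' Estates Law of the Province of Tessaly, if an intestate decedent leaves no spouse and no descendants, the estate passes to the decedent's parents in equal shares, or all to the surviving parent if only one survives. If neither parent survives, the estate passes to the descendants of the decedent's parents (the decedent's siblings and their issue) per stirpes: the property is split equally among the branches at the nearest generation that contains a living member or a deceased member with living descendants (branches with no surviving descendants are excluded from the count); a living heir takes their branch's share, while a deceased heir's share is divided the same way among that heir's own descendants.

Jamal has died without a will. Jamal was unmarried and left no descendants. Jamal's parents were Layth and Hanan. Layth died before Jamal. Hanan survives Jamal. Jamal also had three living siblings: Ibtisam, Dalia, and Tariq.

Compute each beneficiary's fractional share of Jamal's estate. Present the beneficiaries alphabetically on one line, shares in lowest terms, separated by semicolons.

Hanan 1

Only one parent, Hanan, survives, so Hanan takes the entire estate. The siblings take nothing because a surviving parent has priority.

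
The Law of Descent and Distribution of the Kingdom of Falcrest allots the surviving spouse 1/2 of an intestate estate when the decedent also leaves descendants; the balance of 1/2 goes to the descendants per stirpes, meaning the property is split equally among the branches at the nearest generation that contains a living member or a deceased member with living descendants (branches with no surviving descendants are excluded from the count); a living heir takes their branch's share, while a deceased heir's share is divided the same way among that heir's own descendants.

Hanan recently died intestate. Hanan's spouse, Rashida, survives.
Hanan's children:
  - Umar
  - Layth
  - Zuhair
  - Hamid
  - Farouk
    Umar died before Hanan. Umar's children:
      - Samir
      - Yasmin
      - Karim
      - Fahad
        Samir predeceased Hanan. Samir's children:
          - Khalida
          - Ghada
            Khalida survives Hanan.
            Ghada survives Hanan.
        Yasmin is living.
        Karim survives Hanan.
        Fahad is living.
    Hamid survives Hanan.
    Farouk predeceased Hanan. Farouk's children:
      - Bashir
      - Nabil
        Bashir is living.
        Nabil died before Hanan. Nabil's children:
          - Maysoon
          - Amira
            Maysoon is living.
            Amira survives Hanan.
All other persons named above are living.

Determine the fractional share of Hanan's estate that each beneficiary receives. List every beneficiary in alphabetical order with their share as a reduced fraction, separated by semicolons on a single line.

Amira 1/40; Bashir 1/20; Fahad 1/40; Ghada 1/80; Hamid 1/10; Karim 1/40; Khalida 1/80; Layth 1/10; Maysoon 1/40; Rashida 1/2; Yasmin 1/40; Zuhair 1/10

Rashida, as surviving spouse, takes 1/2.
The remaining 1/2 passes to Hanan's descendants per stirpes.
The 1/2 is divided into 5 equal shares of 1/10 among Umar, Layth, Zuhair, Hamid, Farouk.
Umar predeceased; the 1/10 allotted to Umar's branch passes to Umar's issue by representation.
The 1/10 is divided into 4 equal shares of 1/40 among Samir, Yasmin, Karim, Fahad.
Samir predeceased; the 1/40 allotted to Samir's branch passes to Samir's issue by representation.
The 1/40 is divided into 2 equal shares of 1/80 among Khalida, Ghada.
Khalida is living and takes 1/80.
Ghada is living and takes 1/80.
Yasmin is living and takes 1/40.
Karim is living and takes 1/40.
Fahad is living and takes 1/40.
Layth is living and takes 1/10.
Zuhair is living and takes 1/10.
Hamid is living and takes 1/10.
Farouk predeceased; the 1/10 allotted to Farouk's branch passes to Farouk's issue by representation.
The 1/10 is divided into 2 equal shares of 1/20 among Bashir, Nabil.
Bashir is living and takes 1/20.
Nabil predeceased; the 1/20 allotted to Nabil's branch passes to Nabil's issue by representation.
The 1/20 is divided into 2 equal shares of 1/40 among Maysoon, Amira.
Maysoon is living and takes 1/40.
Amira is living and takes 1/40.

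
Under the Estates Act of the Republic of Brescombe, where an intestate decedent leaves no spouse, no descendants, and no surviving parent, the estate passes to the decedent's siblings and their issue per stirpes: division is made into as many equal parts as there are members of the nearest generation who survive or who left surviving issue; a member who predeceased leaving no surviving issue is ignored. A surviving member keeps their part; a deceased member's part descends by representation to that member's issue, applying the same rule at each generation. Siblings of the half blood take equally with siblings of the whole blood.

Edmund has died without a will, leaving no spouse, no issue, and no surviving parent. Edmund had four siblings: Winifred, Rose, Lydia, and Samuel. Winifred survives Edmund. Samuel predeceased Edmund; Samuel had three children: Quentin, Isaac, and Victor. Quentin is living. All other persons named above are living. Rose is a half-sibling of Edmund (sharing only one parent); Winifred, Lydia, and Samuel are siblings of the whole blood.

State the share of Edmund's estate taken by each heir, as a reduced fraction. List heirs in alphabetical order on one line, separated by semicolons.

No spouse, descendants, or parent survives, so the estate passes to Edmund's siblings per stirpes.
Half-blood and whole-blood siblings take equally under the stated rule.
The estate is divided into 4 equal shares of 1/4 among Winifred, Rose, Lydia, Samuel.
Winifred is living and takes 1/4.
Rose is living and takes 1/4.
Lydia is living and takes 1/4.
Samuel predeceased; the 1/4 allotted to Samuel's branch passes to Samuel's issue by representation.
The 1/4 is divided into 3 equal shares of 1/12 among Quentin, Isaac, Victor.
Quentin is living and takes 1/12.
Isaac is living and takes 1/12.
Victor is living and takes 1/12.

Isaac 1/12; Lydia 1/4; Quentin 1/12; Rose 1/4; Victor 1/12; Winifred 1/4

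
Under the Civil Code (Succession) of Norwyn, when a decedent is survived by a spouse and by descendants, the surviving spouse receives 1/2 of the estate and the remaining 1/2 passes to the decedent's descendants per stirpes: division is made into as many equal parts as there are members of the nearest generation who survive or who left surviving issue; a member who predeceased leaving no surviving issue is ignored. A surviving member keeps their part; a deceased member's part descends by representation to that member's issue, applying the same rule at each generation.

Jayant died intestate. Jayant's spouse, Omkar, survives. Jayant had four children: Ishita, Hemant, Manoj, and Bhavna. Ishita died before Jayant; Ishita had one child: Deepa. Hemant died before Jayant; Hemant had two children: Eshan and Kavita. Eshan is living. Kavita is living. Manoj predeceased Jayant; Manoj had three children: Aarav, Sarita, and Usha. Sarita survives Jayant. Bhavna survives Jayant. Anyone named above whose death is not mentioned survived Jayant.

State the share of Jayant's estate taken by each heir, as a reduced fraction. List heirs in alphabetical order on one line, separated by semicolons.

Omkar, as surviving spouse, takes 1/2.
The remaining 1/2 passes to Jayant's descendants per stirpes.
The 1/2 is divided into 4 equal shares of 1/8 among Ishita, Hemant, Manoj, Bhavna.
Ishita predeceased; the 1/8 allotted to Ishita's branch passes to Ishita's issue by representation.
Deepa is the sole taker at this level and receives the full 1/8.
Hemant predeceased; the 1/8 allotted to Hemant's branch passes to Hemant's issue by representation.
The 1/8 is divided into 2 equal shares of 1/16 among Eshan, Kavita.
Eshan is living and takes 1/16.
Kavita is living and takes 1/16.
Manoj predeceased; the 1/8 allotted to Manoj's branch passes to Manoj's issue by representation.
The 1/8 is divided into 3 equal shares of 1/24 among Aarav, Sarita, Usha.
Aarav is living and takes 1/24.
Sarita is living and takes 1/24.
Usha is living and takes 1/24.
Bhavna is living and takes 1/8.

Aarav 1/24; Bhavna 1/8; Deepa 1/8; Eshan 1/16; Kavita 1/16; Omkar 1/2; Sarita 1/24; Usha 1/24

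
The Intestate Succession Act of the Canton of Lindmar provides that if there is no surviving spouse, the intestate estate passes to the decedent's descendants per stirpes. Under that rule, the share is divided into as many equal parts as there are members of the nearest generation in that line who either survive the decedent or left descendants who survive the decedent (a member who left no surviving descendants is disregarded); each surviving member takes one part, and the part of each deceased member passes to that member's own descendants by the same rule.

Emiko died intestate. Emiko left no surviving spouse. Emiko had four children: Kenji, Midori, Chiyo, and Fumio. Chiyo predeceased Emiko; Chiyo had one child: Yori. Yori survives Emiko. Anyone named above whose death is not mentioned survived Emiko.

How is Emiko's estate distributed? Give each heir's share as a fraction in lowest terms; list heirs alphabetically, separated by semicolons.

Fumio 1/4; Kenji 1/4; Midori 1/4; Yori 1/4

There is no surviving spouse, so the entire estate passes to Emiko's descendants per stirpes.
The estate is divided into 4 equal shares of 1/4 among Kenji, Midori, Chiyo, Fumio.
Kenji is living and takes 1/4.
Midori is living and takes 1/4.
Chiyo predeceased; the 1/4 allotted to Chiyo's branch passes to Chiyo's issue by representation.
Yori is the sole taker at this level and receives the full 1/4.
Fumio is living and takes 1/4.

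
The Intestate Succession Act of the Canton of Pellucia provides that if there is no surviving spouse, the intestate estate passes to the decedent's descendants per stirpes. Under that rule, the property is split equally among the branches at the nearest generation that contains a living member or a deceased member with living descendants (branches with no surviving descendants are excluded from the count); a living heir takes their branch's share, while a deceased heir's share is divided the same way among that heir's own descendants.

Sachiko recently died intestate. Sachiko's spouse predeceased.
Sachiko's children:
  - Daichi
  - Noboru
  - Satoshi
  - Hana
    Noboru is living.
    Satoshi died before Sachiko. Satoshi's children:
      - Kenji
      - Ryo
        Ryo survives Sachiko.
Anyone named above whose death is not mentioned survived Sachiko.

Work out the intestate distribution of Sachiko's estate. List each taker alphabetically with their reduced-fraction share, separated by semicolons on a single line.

There is no surviving spouse, so the entire estate passes to Sachiko's descendants per stirpes.
The estate is divided into 4 equal shares of 1/4 among Daichi, Noboru, Satoshi, Hana.
Daichi is living and takes 1/4.
Noboru is living and takes 1/4.
Satoshi predeceased; the 1/4 allotted to Satoshi's branch passes to Satoshi's issue by representation.
The 1/4 is divided into 2 equal shares of 1/8 among Kenji, Ryo.
Kenji is living and takes 1/8.
Ryo is living and takes 1/8.
Hana is living and takes 1/4.

Daichi 1/4; Hana 1/4; Kenji 1/8; Noboru 1/4; Ryo 1/8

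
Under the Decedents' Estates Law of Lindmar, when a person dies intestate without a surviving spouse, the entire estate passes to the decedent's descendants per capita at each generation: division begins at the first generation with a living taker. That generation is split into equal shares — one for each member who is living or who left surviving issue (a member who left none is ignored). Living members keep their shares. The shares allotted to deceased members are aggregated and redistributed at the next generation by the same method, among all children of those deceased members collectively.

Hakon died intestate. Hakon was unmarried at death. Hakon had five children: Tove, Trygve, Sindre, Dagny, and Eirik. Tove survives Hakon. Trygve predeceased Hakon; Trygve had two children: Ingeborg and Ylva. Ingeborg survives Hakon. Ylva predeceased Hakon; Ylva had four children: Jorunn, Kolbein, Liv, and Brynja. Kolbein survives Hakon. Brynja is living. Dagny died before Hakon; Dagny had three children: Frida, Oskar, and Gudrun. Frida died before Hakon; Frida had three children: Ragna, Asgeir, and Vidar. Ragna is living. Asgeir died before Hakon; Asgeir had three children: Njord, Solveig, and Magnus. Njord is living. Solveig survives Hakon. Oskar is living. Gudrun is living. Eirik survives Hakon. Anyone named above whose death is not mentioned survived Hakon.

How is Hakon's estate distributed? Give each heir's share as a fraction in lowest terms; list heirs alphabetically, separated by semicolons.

Brynja 4/175; Eirik 1/5; Gudrun 2/25; Ingeborg 2/25; Jorunn 4/175; Kolbein 4/175; Liv 4/175; Magnus 4/525; Njord 4/525; Oskar 2/25; Ragna 4/175; Sindre 1/5; Solveig 4/525; Tove 1/5; Vidar 4/175

There is no surviving spouse, so the entire estate passes to Hakon's descendants per capita at each generation.
At generation 1 (Tove, Trygve, Sindre, Dagny, Eirik) there are 5 shares of (1)/5 = 1/5 each.
Living: Tove, Sindre, and Eirik — each takes 1/5.
Deceased: Trygve and Dagny. Their combined 2/5 is pooled and carried to generation 2.
At generation 2 (Ingeborg, Ylva, Frida, Oskar, Gudrun) there are 5 shares of (2/5)/5 = 2/25 each.
Living: Ingeborg, Oskar, and Gudrun — each takes 2/25.
Deceased: Ylva and Frida. Their combined 4/25 is pooled and carried to generation 3.
At generation 3 (Jorunn, Kolbein, Liv, Brynja, Ragna, Asgeir, Vidar) there are 7 shares of (4/25)/7 = 4/175 each.
Living: Jorunn, Kolbein, Liv, Brynja, Ragna, and Vidar — each takes 4/175.
Deceased: Asgeir. That 4/175 share is carried to generation 4.
At generation 4 (Njord, Solveig, Magnus) there are 3 shares of (4/175)/3 = 4/525 each.
Living: Njord, Solveig, and Magnus — each takes 4/525.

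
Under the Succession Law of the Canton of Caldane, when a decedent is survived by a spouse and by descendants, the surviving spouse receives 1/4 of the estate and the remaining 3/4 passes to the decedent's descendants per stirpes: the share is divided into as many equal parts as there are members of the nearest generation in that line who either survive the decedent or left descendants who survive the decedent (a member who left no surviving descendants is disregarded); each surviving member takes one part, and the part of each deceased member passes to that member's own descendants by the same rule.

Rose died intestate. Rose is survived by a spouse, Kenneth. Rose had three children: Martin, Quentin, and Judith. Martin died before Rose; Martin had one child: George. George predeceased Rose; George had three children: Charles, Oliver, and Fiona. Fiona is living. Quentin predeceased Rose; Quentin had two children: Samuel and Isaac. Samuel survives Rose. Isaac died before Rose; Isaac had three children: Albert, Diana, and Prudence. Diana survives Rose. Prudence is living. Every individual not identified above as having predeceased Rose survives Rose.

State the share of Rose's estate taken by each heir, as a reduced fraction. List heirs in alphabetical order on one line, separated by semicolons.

Albert 1/24; Charles 1/12; Diana 1/24; Fiona 1/12; Judith 1/4; Kenneth 1/4; Oliver 1/12; Prudence 1/24; Samuel 1/8

Kenneth, as surviving spouse, takes 1/4.
The remaining 3/4 passes to Rose's descendants per stirpes.
The 3/4 is divided into 3 equal shares of 1/4 among Martin, Quentin, Judith.
Martin predeceased; the 1/4 allotted to Martin's branch passes to Martin's issue by representation.
George's line is the sole branch at this level, so the full 1/4 passes to George's issue by representation.
The 1/4 is divided into 3 equal shares of 1/12 among Charles, Oliver, Fiona.
Charles is living and takes 1/12.
Oliver is living and takes 1/12.
Fiona is living and takes 1/12.
Quentin predeceased; the 1/4 allotted to Quentin's branch passes to Quentin's issue by representation.
The 1/4 is divided into 2 equal shares of 1/8 among Samuel, Isaac.
Samuel is living and takes 1/8.
Isaac predeceased; the 1/8 allotted to Isaac's branch passes to Isaac's issue by representation.
The 1/8 is divided into 3 equal shares of 1/24 among Albert, Diana, Prudence.
Albert is living and takes 1/24.
Diana is living and takes 1/24.
Prudence is living and takes 1/24.
Judith is living and takes 1/4.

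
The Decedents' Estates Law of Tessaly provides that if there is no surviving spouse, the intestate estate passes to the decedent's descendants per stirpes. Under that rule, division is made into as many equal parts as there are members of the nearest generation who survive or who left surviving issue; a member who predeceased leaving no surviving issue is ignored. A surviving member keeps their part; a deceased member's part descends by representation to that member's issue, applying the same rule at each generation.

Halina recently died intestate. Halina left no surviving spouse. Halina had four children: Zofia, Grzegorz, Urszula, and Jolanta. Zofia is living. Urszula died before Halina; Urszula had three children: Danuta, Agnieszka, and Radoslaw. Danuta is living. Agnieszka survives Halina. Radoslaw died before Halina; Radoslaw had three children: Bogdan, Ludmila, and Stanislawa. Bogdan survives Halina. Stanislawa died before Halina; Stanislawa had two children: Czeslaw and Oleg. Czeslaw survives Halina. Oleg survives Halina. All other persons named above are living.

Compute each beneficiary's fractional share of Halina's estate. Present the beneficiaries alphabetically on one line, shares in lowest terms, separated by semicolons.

There is no surviving spouse, so the entire estate passes to Halina's descendants per stirpes.
The estate is divided into 4 equal shares of 1/4 among Zofia, Grzegorz, Urszula, Jolanta.
Zofia is living and takes 1/4.
Grzegorz is living and takes 1/4.
Urszula predeceased; the 1/4 allotted to Urszula's branch passes to Urszula's issue by representation.
The 1/4 is divided into 3 equal shares of 1/12 among Danuta, Agnieszka, Radoslaw.
Danuta is living and takes 1/12.
Agnieszka is living and takes 1/12.
Radoslaw predeceased; the 1/12 allotted to Radoslaw's branch passes to Radoslaw's issue by representation.
The 1/12 is divided into 3 equal shares of 1/36 among Bogdan, Ludmila, Stanislawa.
Bogdan is living and takes 1/36.
Ludmila is living and takes 1/36.
Stanislawa predeceased; the 1/36 allotted to Stanislawa's branch passes to Stanislawa's issue by representation.
The 1/36 is divided into 2 equal shares of 1/72 among Czeslaw, Oleg.
Czeslaw is living and takes 1/72.
Oleg is living and takes 1/72.
Jolanta is living and takes 1/4.

Agnieszka 1/12; Bogdan 1/36; Czeslaw 1/72; Danuta 1/12; Grzegorz 1/4; Jolanta 1/4; Ludmila 1/36; Oleg 1/72; Zofia 1/4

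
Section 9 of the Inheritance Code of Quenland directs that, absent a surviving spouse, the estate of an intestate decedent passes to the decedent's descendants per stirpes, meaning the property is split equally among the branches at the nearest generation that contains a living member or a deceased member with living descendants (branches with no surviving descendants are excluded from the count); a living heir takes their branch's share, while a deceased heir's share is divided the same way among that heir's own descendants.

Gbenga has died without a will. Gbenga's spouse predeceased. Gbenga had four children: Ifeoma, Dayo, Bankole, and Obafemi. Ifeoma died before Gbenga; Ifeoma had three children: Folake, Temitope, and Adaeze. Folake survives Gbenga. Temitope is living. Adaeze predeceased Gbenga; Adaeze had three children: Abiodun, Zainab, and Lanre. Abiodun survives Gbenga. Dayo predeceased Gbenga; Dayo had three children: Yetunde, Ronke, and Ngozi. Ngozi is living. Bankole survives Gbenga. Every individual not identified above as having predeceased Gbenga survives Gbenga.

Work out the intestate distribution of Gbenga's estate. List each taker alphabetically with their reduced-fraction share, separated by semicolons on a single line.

Abiodun 1/36; Bankole 1/4; Folake 1/12; Lanre 1/36; Ngozi 1/12; Obafemi 1/4; Ronke 1/12; Temitope 1/12; Yetunde 1/12; Zainab 1/36

There is no surviving spouse, so the entire estate passes to Gbenga's descendants per stirpes.
The estate is divided into 4 equal shares of 1/4 among Ifeoma, Dayo, Bankole, Obafemi.
Ifeoma predeceased; the 1/4 allotted to Ifeoma's branch passes to Ifeoma's issue by representation.
The 1/4 is divided into 3 equal shares of 1/12 among Folake, Temitope, Adaeze.
Folake is living and takes 1/12.
Temitope is living and takes 1/12.
Adaeze predeceased; the 1/12 allotted to Adaeze's branch passes to Adaeze's issue by representation.
The 1/12 is divided into 3 equal shares of 1/36 among Abiodun, Zainab, Lanre.
Abiodun is living and takes 1/36.
Zainab is living and takes 1/36.
Lanre is living and takes 1/36.
Dayo predeceased; the 1/4 allotted to Dayo's branch passes to Dayo's issue by representation.
The 1/4 is divided into 3 equal shares of 1/12 among Yetunde, Ronke, Ngozi.
Yetunde is living and takes 1/12.
Ronke is living and takes 1/12.
Ngozi is living and takes 1/12.
Bankole is living and takes 1/4.
Obafemi is living and takes 1/4.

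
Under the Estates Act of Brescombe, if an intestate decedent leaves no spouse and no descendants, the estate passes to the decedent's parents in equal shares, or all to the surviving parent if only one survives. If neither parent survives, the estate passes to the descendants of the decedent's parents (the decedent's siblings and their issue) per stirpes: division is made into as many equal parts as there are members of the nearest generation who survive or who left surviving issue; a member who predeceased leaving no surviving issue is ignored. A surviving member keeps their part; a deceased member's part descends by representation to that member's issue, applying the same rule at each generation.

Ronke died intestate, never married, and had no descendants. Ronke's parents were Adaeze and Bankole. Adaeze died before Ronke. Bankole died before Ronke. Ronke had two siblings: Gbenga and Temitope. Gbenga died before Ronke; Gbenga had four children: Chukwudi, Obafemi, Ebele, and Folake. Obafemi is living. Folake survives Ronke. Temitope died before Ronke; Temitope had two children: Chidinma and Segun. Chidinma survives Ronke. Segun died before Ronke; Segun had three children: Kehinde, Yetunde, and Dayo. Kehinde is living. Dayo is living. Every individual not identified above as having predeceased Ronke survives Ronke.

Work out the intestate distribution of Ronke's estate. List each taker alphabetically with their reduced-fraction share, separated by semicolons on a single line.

Chidinma 1/4; Chukwudi 1/8; Dayo 1/12; Ebele 1/8; Folake 1/8; Kehinde 1/12; Obafemi 1/8; Yetunde 1/12

Neither parent survives and there are no descendants, so the estate passes to Ronke's siblings and their issue per stirpes.
The estate is divided into 2 equal shares of 1/2 among Gbenga, Temitope.
Gbenga predeceased; the 1/2 allotted to Gbenga's branch passes to Gbenga's issue by representation.
The 1/2 is divided into 4 equal shares of 1/8 among Chukwudi, Obafemi, Ebele, Folake.
Chukwudi is living and takes 1/8.
Obafemi is living and takes 1/8.
Ebele is living and takes 1/8.
Folake is living and takes 1/8.
Temitope predeceased; the 1/2 allotted to Temitope's branch passes to Temitope's issue by representation.
The 1/2 is divided into 2 equal shares of 1/4 among Chidinma, Segun.
Chidinma is living and takes 1/4.
Segun predeceased; the 1/4 allotted to Segun's branch passes to Segun's issue by representation.
The 1/4 is divided into 3 equal shares of 1/12 among Kehinde, Yetunde, Dayo.
Kehinde is living and takes 1/12.
Yetunde is living and takes 1/12.
Dayo is living and takes 1/12.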